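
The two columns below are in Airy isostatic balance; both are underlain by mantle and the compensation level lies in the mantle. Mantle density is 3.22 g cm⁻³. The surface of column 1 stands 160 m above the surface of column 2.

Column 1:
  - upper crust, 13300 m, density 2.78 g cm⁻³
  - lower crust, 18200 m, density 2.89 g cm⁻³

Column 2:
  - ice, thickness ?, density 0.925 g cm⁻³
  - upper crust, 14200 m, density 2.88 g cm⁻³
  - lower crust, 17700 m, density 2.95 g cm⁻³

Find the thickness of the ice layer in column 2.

Take the compensation level at the base of the deeper column (depth z_c below the surface of column 1) and equate Σ ρ_i t_i down to z_c; mantle fills any gap and the z_c terms cancel.
Column 1: 13300×2.78 + 18200×2.89 + (z_c − 31500)×3.22
Column 2: 160×0 + x×0.925 + 14200×2.88 + 17700×2.95 + (z_c − 160 − 31900 − x)×3.22
The z_c×3.22 term appears on both sides and cancels. Collect the known terms of each column as K = Σ(ρt)_known − 3.22 × (depth of known layers): K_1 = 89572 − 3.22×31500 = −11858; K_2 = 93111 − 3.22×(160 + 31900) = −10122.2.
Balance: K_1 = K_2 − x×(3.22 − 0.925), so x = (K_2 − K_1)/(3.22 − 0.925) = 1735.8/2.295 = 756 m.

756 m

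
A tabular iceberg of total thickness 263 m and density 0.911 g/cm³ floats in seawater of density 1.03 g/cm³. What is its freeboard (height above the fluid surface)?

30.4 m

Floating equilibrium: submerged depth d = t ρ_obj/ρ_fluid = 263 m × 0.911/1.03 = 232.6 m.
Freeboard = t − d = 263 m − 232.6 m = 30.4 m.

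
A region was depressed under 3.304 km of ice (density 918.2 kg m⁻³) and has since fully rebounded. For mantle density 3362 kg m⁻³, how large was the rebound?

0.902 km

Removing the load lets mantle flow back in; uplift u satisfies ρ_ice t = ρ_m u.
u = t ρ_ice/ρ_m = 3.304 km × 918.2/3362 = 0.902 km.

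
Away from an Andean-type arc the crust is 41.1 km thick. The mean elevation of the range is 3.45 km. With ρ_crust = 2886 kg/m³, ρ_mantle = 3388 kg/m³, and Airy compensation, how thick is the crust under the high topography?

Root depth r = h ρ_c / (ρ_m − ρ_c) = 3.45 km × 2886 / 502 = 19.83 km.
Total thickness = T + h + r = 41.1 km + 3.45 km + 19.83 km = 64.4 km.

64.4 km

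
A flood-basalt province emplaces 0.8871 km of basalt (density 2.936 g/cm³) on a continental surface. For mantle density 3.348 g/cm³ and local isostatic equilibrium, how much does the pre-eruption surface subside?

Subaerial loading: s = t ρ_load / ρ_m.
s = 0.8871 km × 2.936/3.348 = 0.778 km.

0.778 km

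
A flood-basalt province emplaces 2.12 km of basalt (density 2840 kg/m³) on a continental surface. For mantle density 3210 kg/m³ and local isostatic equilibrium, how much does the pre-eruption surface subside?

1.88 km

Subaerial loading: s = t ρ_load / ρ_m.
s = 2.12 km × 2840/3210 = 1.88 km.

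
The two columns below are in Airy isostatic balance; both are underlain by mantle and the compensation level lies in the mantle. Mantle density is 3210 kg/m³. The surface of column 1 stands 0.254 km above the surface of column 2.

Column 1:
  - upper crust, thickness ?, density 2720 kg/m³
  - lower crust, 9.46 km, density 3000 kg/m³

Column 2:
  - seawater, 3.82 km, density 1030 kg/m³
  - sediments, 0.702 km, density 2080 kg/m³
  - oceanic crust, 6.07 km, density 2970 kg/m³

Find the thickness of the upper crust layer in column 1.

19.2 km

Take the compensation level at the base of the deeper column (depth z_c below the surface of column 1) and equate Σ ρ_i t_i down to z_c; mantle fills any gap and the z_c terms cancel.
Column 1: x×2720 + 9.46×3000 + (z_c − 9.46 − x)×3210
Column 2: 0.254×0 + 3.82×1030 + 0.702×2080 + 6.07×2970 + (z_c − 0.254 − 10.592)×3210
The z_c×3210 term appears on both sides and cancels. Collect the known terms of each column as K = Σ(ρt)_known − 3210 × (depth of known layers): K_1 = 28380 − 3210×9.46 = −1986.6; K_2 = 23422.66 − 3210×(0.254 + 10.592) = −11393.
Balance: K_1 − x×(3210 − 2720) = K_2, so x = (K_1 − K_2)/(3210 − 2720) = 9406.4/490 = 19.2 km.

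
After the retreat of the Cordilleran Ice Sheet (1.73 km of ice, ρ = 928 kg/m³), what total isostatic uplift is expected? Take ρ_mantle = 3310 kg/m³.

Removing the load lets mantle flow back in; uplift u satisfies ρ_ice t = ρ_m u.
u = t ρ_ice/ρ_m = 1.73 km × 928/3310 = 0.485 km.

0.485 km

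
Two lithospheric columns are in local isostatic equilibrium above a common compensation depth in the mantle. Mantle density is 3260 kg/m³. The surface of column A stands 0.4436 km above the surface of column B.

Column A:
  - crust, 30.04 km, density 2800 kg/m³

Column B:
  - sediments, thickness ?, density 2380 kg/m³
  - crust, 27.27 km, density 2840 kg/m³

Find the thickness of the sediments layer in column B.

1.04 km

Take the compensation level at the base of the deeper column (depth z_c below the surface of column A) and equate Σ ρ_i t_i down to z_c; mantle fills any gap and the z_c terms cancel.
Column A: 30.04×2800 + (z_c − 30.04)×3260
Column B: 0.4436×0 + x×2380 + 27.27×2840 + (z_c − 0.4436 − 27.27 − x)×3260
The z_c×3260 term appears on both sides and cancels. Collect the known terms of each column as K = Σ(ρt)_known − 3260 × (depth of known layers): K_A = 84112 − 3260×30.04 = −13818.4; K_B = 77446.8 − 3260×(0.4436 + 27.27) = −12899.536.
Balance: K_A = K_B − x×(3260 − 2380), so x = (K_B − K_A)/(3260 − 2380) = 918.864/880 = 1.04 km.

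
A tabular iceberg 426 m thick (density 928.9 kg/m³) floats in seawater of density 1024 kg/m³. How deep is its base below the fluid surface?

Draft d = t ρ_obj/ρ_fluid = 426 m × 928.9/1024 = 386 m.

386 m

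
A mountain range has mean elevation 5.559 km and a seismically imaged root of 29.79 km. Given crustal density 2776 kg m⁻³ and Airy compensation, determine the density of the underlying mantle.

Airy balance: ρ_c h = (ρ_m − ρ_c) r → ρ_m = ρ_c (1 + h/r).
ρ_m = 2776 × (1 + 5.559 km/29.79 km) = 3290 kg m⁻³.

3290 kg m⁻³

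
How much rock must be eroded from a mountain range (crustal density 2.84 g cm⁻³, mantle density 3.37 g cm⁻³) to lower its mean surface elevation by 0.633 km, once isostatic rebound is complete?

4.02 km

Net drop Δ = e − u = e − e ρ_c/ρ_m = e (ρ_m − ρ_c)/ρ_m.
e = Δ ρ_m/(ρ_m − ρ_c) = 0.633 km × 3.37/0.53 = 4.02 km.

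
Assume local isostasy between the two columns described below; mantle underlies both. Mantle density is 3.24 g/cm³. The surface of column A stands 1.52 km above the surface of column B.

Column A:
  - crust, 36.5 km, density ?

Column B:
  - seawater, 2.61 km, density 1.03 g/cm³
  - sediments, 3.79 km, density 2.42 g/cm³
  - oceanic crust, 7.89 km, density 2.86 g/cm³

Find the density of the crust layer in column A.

Take the compensation level at the base of the deeper column (depth z_c below the surface of column A) and equate Σ ρ_i t_i down to z_c; mantle fills any gap and the z_c terms cancel.
Column A: 36.5×ρ + (z_c − 36.5)×3.24
Column B: 1.52×0 + 2.61×1.03 + 3.79×2.42 + 7.89×2.86 + (z_c − 1.52 − 14.29)×3.24
The z_c×3.24 term appears on both sides and cancels. Collect the known terms of each column as K = Σ(ρt)_known − 3.24 × (depth of known layers): K_A = 0 − 3.24×36.5 = −118.26; K_B = 34.4255 − 3.24×(1.52 + 14.29) = −16.7989.
Balance: K_A + 36.5×ρ = K_B, so ρ = (K_B − K_A)/36.5 = 101.461/36.5 = 2.78 g/cm³.

2.78 g/cm³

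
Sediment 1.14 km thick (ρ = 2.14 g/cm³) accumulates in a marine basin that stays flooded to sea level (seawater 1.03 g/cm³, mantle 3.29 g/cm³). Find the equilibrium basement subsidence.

Submarine loading: the sediment displaces seawater, and the subsidence is in turn flooded, so s (ρ_m − ρ_w) = t (ρ_sed − ρ_w).
s = 1.14 km × (2.14 − 1.03) / (3.29 − 1.03) = 0.56 km.

0.56 km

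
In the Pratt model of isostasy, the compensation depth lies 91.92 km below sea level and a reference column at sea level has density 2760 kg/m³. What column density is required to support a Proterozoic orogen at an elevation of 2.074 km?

Pratt balance: ρ_ref D = ρ (D + h).
ρ = ρ_ref D/(D + h) = 2760 × 91.92 km/(91.92 km + 2.074 km) = 2700 kg/m³.

2700 kg/m³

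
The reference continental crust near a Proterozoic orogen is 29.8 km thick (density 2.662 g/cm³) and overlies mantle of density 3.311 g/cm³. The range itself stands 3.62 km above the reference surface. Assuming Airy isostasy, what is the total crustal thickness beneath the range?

48.3 km

Root depth r = h ρ_c / (ρ_m − ρ_c) = 3.62 km × 2.662 / 0.649 = 14.85 km.
Total thickness = T + h + r = 29.8 km + 3.62 km + 14.85 km = 48.3 km.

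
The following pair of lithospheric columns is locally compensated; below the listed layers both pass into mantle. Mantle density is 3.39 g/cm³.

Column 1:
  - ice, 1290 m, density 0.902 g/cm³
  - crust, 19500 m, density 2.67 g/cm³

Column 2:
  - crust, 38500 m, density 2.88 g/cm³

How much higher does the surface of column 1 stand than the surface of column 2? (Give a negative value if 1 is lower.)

For any compensation level in the mantle, the mantle terms cancel and isostasy reduces to e = (Σt_1 − Σt_2) − (Σ(ρt)_1 − Σ(ρt)_2) / ρ_m.
Σt_1 = 20790 m; Σt_2 = 38500 m; Σ(ρt)_1 = 53228.58; Σ(ρt)_2 = 110880 (in m·g/cm³).
e = (20790 − 38500) − (53228.58 − 110880) / 3.39 = −704 m.

−704 m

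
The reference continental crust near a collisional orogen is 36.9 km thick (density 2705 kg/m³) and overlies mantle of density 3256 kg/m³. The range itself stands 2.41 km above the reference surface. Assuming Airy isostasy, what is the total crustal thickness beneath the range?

Root depth r = h ρ_c / (ρ_m − ρ_c) = 2.41 km × 2705 / 551 = 11.83 km.
Total thickness = T + h + r = 36.9 km + 2.41 km + 11.83 km = 51.1 km.

51.1 km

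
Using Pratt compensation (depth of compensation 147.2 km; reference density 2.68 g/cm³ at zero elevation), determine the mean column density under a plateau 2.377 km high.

Pratt balance: ρ_ref D = ρ (D + h).
ρ = ρ_ref D/(D + h) = 2.68 × 147.2 km/(147.2 km + 2.377 km) = 2.64 g/cm³.

2.64 g/cm³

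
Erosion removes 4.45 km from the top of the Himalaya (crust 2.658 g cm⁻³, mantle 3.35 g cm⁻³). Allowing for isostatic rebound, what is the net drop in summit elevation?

Rebound u = e ρ_c/ρ_m = 4.45 km × 2.658/3.35 = 3.531 km.
Net surface drop = e − u = 4.45 km − 3.531 km = e (ρ_m − ρ_c)/ρ_m = 0.919 km.

0.919 km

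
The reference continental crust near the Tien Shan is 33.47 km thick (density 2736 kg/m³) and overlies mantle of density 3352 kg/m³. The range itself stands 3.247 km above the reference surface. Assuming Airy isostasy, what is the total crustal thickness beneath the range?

51.1 km

Root depth r = h ρ_c / (ρ_m − ρ_c) = 3.247 km × 2736 / 616 = 14.42 km.
Total thickness = T + h + r = 33.47 km + 3.247 km + 14.42 km = 51.1 km.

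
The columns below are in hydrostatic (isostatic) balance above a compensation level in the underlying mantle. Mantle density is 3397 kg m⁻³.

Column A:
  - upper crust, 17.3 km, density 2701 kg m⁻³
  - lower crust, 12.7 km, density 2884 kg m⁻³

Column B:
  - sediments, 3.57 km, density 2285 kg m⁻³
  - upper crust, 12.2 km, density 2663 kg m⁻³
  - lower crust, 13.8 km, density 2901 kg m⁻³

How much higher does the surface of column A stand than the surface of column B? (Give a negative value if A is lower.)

−0.357 km

For any compensation level in the mantle, the mantle terms cancel and isostasy reduces to e = (Σt_A − Σt_B) − (Σ(ρt)_A − Σ(ρt)_B) / ρ_m.
Σt_A = 30 km; Σt_B = 29.57 km; Σ(ρt)_A = 83354.1; Σ(ρt)_B = 80679.85 (in km·kg m⁻³).
e = (30 − 29.57) − (83354.1 − 80679.85) / 3397 = −0.357 km.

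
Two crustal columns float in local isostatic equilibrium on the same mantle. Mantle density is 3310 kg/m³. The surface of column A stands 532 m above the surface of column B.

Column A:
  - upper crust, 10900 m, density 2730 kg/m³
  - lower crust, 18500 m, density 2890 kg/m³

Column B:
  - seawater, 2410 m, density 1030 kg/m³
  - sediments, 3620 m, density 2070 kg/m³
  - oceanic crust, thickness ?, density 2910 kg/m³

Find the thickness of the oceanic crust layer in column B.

Take the compensation level at the base of the deeper column (depth z_c below the surface of column A) and equate Σ ρ_i t_i down to z_c; mantle fills any gap and the z_c terms cancel.
Column A: 10900×2730 + 18500×2890 + (z_c − 29400)×3310
Column B: 532×0 + 2410×1030 + 3620×2070 + x×2910 + (z_c − 532 − 6030 − x)×3310
The z_c×3310 term appears on both sides and cancels. Collect the known terms of each column as K = Σ(ρt)_known − 3310 × (depth of known layers): K_A = 83222000 − 3310×29400 = −14092000; K_B = 9975700 − 3310×(532 + 6030) = −11744520.
Balance: K_A = K_B − x×(3310 − 2910), so x = (K_B − K_A)/(3310 − 2910) = 2347480/400 = 5870 m.

5870 m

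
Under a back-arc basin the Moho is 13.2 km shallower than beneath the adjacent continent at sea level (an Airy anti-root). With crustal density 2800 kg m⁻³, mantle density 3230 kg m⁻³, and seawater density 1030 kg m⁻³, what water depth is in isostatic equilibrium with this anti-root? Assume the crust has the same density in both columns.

3.21 km

Replacing a thickness d of crust by seawater at the top must be balanced by replacing crust with mantle at the base: d (ρ_c − ρ_w) = a (ρ_m − ρ_c).
d = a (ρ_m − ρ_c)/(ρ_c − ρ_w) = 13.2 km × 430/1770 = 3.21 km.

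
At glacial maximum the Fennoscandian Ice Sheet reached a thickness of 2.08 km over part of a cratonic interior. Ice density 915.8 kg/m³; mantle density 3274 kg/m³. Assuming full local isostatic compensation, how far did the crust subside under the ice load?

By Archimedes' principle applied to the lithosphere: the ice load ρ_ice t is balanced by mantle displaced below, ρ_m s.
s = t ρ_ice / ρ_m = 2.08 km × 915.8/3274 = 0.582 km.

0.582 km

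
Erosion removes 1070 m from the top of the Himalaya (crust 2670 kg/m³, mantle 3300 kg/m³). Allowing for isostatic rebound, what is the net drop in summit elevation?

Rebound u = e ρ_c/ρ_m = 1070 m × 2670/3300 = 865.7 m.
Net surface drop = e − u = 1070 m − 865.7 m = e (ρ_m − ρ_c)/ρ_m = 204 m.

204 m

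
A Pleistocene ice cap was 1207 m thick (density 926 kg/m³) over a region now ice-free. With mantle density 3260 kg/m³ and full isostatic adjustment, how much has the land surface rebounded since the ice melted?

343 m

Removing the load lets mantle flow back in; uplift u satisfies ρ_ice t = ρ_m u.
u = t ρ_ice/ρ_m = 1207 m × 926/3260 = 343 m.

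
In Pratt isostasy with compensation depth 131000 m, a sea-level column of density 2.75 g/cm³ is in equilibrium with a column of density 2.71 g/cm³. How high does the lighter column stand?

ρ_ref D = ρ (D + h) → h = D (ρ_ref − ρ)/ρ.
h = 131000 m × (2.75 − 2.71)/2.71 = 1930 m.

1930 m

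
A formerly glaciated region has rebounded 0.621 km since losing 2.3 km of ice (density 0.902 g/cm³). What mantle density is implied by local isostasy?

3.34 g/cm³

ρ_m = ρ_ice t / u = 0.902 × 2.3 km/0.621 km = 3.34 g/cm³.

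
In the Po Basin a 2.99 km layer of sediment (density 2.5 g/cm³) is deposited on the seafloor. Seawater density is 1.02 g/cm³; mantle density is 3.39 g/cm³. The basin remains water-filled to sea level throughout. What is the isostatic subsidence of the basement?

1.87 km

Submarine loading: the sediment displaces seawater, and the subsidence is in turn flooded, so s (ρ_m − ρ_w) = t (ρ_sed − ρ_w).
s = 2.99 km × (2.5 − 1.02) / (3.39 − 1.02) = 1.87 km.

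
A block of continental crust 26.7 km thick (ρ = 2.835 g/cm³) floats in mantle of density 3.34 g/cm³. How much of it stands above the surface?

4.04 km

Floating equilibrium: submerged depth d = t ρ_obj/ρ_fluid = 26.7 km × 2.835/3.34 = 22.66 km.
Freeboard = t − d = 26.7 km − 22.66 km = 4.04 km.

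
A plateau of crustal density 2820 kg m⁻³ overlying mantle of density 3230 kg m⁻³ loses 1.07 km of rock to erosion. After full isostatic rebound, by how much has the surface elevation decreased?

0.136 km

Rebound u = e ρ_c/ρ_m = 1.07 km × 2820/3230 = 0.9342 km.
Net surface drop = e − u = 1.07 km − 0.9342 km = e (ρ_m − ρ_c)/ρ_m = 0.136 km.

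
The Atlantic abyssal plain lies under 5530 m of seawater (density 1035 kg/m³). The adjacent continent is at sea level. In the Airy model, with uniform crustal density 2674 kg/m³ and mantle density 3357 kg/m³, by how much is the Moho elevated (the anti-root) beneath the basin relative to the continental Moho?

For local isostatic compensation: replacing crust with seawater at the top is compensated by replacing crust with mantle at the base: d (ρ_c − ρ_w) = a (ρ_m − ρ_c).
a = d (ρ_c − ρ_w)/(ρ_m − ρ_c) = 5530 m × 1639/683 = 13300 m.

13300 m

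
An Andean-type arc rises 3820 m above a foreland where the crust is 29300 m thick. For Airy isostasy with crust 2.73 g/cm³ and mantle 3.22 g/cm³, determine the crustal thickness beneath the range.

Root depth r = h ρ_c / (ρ_m − ρ_c) = 3820 m × 2.73 / 0.49 = 21280 m.
Total thickness = T + h + r = 29300 m + 3820 m + 21280 m = 54400 m.

54400 m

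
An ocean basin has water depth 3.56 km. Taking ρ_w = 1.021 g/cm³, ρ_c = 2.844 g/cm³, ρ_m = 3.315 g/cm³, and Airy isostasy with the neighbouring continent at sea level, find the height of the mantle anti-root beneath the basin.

For local isostatic compensation: replacing crust with seawater at the top is compensated by replacing crust with mantle at the base: d (ρ_c − ρ_w) = a (ρ_m − ρ_c).
a = d (ρ_c − ρ_w)/(ρ_m − ρ_c) = 3.56 km × 1.823/0.471 = 13.8 km.

13.8 km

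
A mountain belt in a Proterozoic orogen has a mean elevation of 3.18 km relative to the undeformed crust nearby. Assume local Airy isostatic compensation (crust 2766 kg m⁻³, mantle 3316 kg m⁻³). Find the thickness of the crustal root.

16 km

By Archimedes' principle applied to the lithosphere: the weight of the topography is balanced by the buoyancy of the root, ρ_c h = (ρ_m − ρ_c) r.
r = h · ρ_c / (ρ_m − ρ_c) = 3.18 km × 2766 / (3316 − 2766) = 16 km.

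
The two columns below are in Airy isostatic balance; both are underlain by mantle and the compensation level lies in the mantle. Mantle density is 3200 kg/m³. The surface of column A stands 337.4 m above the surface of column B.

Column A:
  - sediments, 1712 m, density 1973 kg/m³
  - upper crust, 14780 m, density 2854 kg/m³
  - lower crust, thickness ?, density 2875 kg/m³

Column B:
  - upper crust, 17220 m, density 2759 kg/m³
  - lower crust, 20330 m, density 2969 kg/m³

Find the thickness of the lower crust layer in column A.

Take the compensation level at the base of the deeper column (depth z_c below the surface of column A) and equate Σ ρ_i t_i down to z_c; mantle fills any gap and the z_c terms cancel.
Column A: 1712×1973 + 14780×2854 + x×2875 + (z_c − 16492 − x)×3200
Column B: 337.4×0 + 17220×2759 + 20330×2969 + (z_c − 337.4 − 37550)×3200
The z_c×3200 term appears on both sides and cancels. Collect the known terms of each column as K = Σ(ρt)_known − 3200 × (depth of known layers): K_A = 45559896 − 3200×16492 = −7214504; K_B = 107869750 − 3200×(337.4 + 37550) = −13369930.
Balance: K_A − x×(3200 − 2875) = K_B, so x = (K_A − K_B)/(3200 − 2875) = 6155430/325 = 18900 m.

18900 m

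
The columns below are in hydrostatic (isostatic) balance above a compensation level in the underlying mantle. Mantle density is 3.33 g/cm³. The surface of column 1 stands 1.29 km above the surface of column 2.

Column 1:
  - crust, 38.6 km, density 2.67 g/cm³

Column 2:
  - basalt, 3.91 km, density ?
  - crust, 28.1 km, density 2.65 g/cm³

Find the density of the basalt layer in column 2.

2.8 g/cm³

Take the compensation level at the base of the deeper column (depth z_c below the surface of column 1) and equate Σ ρ_i t_i down to z_c; mantle fills any gap and the z_c terms cancel.
Column 1: 38.6×2.67 + (z_c − 38.6)×3.33
Column 2: 1.29×0 + 3.91×ρ + 28.1×2.65 + (z_c − 1.29 − 32.01)×3.33
The z_c×3.33 term appears on both sides and cancels. Collect the known terms of each column as K = Σ(ρt)_known − 3.33 × (depth of known layers): K_1 = 103.062 − 3.33×38.6 = −25.476; K_2 = 74.465 − 3.33×(1.29 + 32.01) = −36.424.
Balance: K_1 = K_2 + 3.91×ρ, so ρ = (K_1 − K_2)/3.91 = 10.948/3.91 = 2.8 g/cm³.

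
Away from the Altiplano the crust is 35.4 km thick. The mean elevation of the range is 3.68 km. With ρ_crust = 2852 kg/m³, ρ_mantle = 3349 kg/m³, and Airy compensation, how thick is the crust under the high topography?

Root depth r = h ρ_c / (ρ_m − ρ_c) = 3.68 km × 2852 / 497 = 21.12 km.
Total thickness = T + h + r = 35.4 km + 3.68 km + 21.12 km = 60.2 km.

60.2 km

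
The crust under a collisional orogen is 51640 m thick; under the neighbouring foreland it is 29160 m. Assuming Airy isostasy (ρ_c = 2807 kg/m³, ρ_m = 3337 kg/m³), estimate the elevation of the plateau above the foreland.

Excess crust Δ = 51640 m − 29160 m = 22480 m, split between elevation h and root r with h + r = Δ.
Airy balance ρ_c h = (ρ_m − ρ_c) r gives r = h ρ_c/(ρ_m − ρ_c), so h (1 + ρ_c/(ρ_m − ρ_c)) = Δ, i.e. h = Δ (ρ_m − ρ_c)/ρ_m.
h = 22480 m × 530/3337 = 3570 m.

3570 m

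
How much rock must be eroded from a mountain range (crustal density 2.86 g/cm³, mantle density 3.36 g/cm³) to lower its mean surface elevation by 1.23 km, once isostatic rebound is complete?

8.27 km

Net drop Δ = e − u = e − e ρ_c/ρ_m = e (ρ_m − ρ_c)/ρ_m.
e = Δ ρ_m/(ρ_m − ρ_c) = 1.23 km × 3.36/0.5 = 8.27 km.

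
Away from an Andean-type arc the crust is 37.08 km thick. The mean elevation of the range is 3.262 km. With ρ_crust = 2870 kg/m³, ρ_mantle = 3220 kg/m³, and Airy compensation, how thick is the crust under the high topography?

Root depth r = h ρ_c / (ρ_m − ρ_c) = 3.262 km × 2870 / 350 = 26.75 km.
Total thickness = T + h + r = 37.08 km + 3.262 km + 26.75 km = 67.1 km.

67.1 km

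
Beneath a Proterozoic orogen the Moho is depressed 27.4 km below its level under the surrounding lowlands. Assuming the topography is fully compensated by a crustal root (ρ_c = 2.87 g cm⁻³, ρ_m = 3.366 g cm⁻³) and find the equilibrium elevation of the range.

4.74 km

In Airy isostatic equilibrium: ρ_c h = (ρ_m − ρ_c) r.
h = r (ρ_m − ρ_c) / ρ_c = 27.4 km × (3.366 − 2.87) / 2.87 = 4.74 km.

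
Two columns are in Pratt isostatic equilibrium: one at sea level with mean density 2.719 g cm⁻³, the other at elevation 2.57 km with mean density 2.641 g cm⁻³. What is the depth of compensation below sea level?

87 km

ρ_ref D = ρ (D + h) → D (ρ_ref − ρ) = ρ h.
D = ρ h/(ρ_ref − ρ) = 2.641 × 2.57 km/(2.719 − 2.641) = 87 km.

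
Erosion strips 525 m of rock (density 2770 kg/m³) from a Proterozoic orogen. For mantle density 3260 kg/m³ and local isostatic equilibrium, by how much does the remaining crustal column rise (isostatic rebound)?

Unloading: uplift u = e ρ_c/ρ_m = 525 m × 2770/3260 = 446 m.

446 m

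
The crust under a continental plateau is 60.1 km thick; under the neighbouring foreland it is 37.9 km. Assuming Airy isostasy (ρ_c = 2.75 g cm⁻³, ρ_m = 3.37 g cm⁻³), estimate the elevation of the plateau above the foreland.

4.08 km

Excess crust Δ = 60.1 km − 37.9 km = 22.2 km, split between elevation h and root r with h + r = Δ.
Airy balance ρ_c h = (ρ_m − ρ_c) r gives r = h ρ_c/(ρ_m − ρ_c), so h (1 + ρ_c/(ρ_m − ρ_c)) = Δ, i.e. h = Δ (ρ_m − ρ_c)/ρ_m.
h = 22.2 km × 0.62/3.37 = 4.08 km.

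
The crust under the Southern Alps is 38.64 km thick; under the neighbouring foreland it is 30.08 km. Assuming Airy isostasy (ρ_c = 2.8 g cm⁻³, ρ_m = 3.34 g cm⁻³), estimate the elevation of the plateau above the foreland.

1.38 km

Excess crust Δ = 38.64 km − 30.08 km = 8.56 km, split between elevation h and root r with h + r = Δ.
Airy balance ρ_c h = (ρ_m − ρ_c) r gives r = h ρ_c/(ρ_m − ρ_c), so h (1 + ρ_c/(ρ_m − ρ_c)) = Δ, i.e. h = Δ (ρ_m − ρ_c)/ρ_m.
h = 8.56 km × 0.54/3.34 = 1.38 km.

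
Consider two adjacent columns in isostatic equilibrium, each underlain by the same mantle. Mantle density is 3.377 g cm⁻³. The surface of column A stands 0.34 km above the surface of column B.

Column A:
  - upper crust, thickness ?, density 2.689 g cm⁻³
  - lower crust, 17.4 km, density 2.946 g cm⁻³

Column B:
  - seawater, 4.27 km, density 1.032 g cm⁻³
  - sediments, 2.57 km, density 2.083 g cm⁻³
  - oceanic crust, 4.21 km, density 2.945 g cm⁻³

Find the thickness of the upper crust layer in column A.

12.8 km

Take the compensation level at the base of the deeper column (depth z_c below the surface of column A) and equate Σ ρ_i t_i down to z_c; mantle fills any gap and the z_c terms cancel.
Column A: x×2.689 + 17.4×2.946 + (z_c − 17.4 − x)×3.377
Column B: 0.34×0 + 4.27×1.032 + 2.57×2.083 + 4.21×2.945 + (z_c − 0.34 − 11.05)×3.377
The z_c×3.377 term appears on both sides and cancels. Collect the known terms of each column as K = Σ(ρt)_known − 3.377 × (depth of known layers): K_A = 51.2604 − 3.377×17.4 = −7.4994; K_B = 22.1584 − 3.377×(0.34 + 11.05) = −16.30563.
Balance: K_A − x×(3.377 − 2.689) = K_B, so x = (K_A − K_B)/(3.377 − 2.689) = 8.80623/0.688 = 12.8 km.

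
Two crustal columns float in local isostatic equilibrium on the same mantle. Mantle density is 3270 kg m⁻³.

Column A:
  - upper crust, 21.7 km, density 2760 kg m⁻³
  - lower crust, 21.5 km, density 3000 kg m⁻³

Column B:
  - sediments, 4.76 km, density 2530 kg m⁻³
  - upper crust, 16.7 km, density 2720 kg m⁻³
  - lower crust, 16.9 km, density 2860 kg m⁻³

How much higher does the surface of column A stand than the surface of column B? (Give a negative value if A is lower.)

For any compensation level in the mantle, the mantle terms cancel and isostasy reduces to e = (Σt_A − Σt_B) − (Σ(ρt)_A − Σ(ρt)_B) / ρ_m.
Σt_A = 43.2 km; Σt_B = 38.36 km; Σ(ρt)_A = 124392; Σ(ρt)_B = 105800.8 (in km·kg m⁻³).
e = (43.2 − 38.36) − (124392 − 105800.8) / 3270 = −0.845 km.

−0.845 km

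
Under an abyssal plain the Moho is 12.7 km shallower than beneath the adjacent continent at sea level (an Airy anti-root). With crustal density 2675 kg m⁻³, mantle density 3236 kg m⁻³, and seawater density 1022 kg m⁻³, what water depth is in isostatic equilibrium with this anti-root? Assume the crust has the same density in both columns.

Replacing a thickness d of crust by seawater at the top must be balanced by replacing crust with mantle at the base: d (ρ_c − ρ_w) = a (ρ_m − ρ_c).
d = a (ρ_m − ρ_c)/(ρ_c − ρ_w) = 12.7 km × 561/1653 = 4.31 km.

4.31 km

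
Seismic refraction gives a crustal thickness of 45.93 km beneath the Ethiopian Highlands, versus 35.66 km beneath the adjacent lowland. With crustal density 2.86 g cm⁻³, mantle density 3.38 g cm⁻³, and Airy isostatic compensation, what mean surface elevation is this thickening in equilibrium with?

1.58 km

Excess crust Δ = 45.93 km − 35.66 km = 10.27 km, split between elevation h and root r with h + r = Δ.
Airy balance ρ_c h = (ρ_m − ρ_c) r gives r = h ρ_c/(ρ_m − ρ_c), so h (1 + ρ_c/(ρ_m − ρ_c)) = Δ, i.e. h = Δ (ρ_m − ρ_c)/ρ_m.
h = 10.27 km × 0.52/3.38 = 1.58 km.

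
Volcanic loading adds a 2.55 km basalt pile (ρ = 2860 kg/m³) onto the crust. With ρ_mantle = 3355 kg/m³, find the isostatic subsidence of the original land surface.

2.17 km

Subaerial loading: s = t ρ_load / ρ_m.
s = 2.55 km × 2860/3355 = 2.17 km.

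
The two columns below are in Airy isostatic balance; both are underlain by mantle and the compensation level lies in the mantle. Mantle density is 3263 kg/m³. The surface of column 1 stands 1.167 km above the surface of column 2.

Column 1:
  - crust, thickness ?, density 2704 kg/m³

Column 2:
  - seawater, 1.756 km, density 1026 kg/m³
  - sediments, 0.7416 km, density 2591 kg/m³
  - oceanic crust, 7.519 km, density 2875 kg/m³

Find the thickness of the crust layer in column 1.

19.9 km

Take the compensation level at the base of the deeper column (depth z_c below the surface of column 1) and equate Σ ρ_i t_i down to z_c; mantle fills any gap and the z_c terms cancel.
Column 1: x×2704 + (z_c − 0 − x)×3263
Column 2: 1.167×0 + 1.756×1026 + 0.7416×2591 + 7.519×2875 + (z_c − 1.167 − 10.0166)×3263
The z_c×3263 term appears on both sides and cancels. Collect the known terms of each column as K = Σ(ρt)_known − 3263 × (depth of known layers): K_1 = 0 − 3263×0 = 0; K_2 = 25340.2666 − 3263×(1.167 + 10.0166) = −11151.8202.
Balance: K_1 − x×(3263 − 2704) = K_2, so x = (K_1 − K_2)/(3263 − 2704) = 11151.8/559 = 19.9 km.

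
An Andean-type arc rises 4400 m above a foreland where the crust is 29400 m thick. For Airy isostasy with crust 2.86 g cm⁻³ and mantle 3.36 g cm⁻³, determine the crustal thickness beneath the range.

59000 m

Root depth r = h ρ_c / (ρ_m − ρ_c) = 4400 m × 2.86 / 0.5 = 25170 m.
Total thickness = T + h + r = 29400 m + 4400 m + 25170 m = 59000 m.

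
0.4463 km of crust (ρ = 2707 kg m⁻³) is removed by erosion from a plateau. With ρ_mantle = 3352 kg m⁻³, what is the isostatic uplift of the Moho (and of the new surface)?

0.36 km

Unloading: uplift u = e ρ_c/ρ_m = 0.4463 km × 2707/3352 = 0.36 km.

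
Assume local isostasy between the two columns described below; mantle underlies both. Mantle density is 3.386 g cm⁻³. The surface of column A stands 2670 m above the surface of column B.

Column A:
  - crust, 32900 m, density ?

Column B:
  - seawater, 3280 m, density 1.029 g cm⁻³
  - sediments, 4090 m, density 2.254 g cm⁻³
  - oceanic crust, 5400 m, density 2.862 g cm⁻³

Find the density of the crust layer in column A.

2.65 g cm⁻³

Take the compensation level at the base of the deeper column (depth z_c below the surface of column A) and equate Σ ρ_i t_i down to z_c; mantle fills any gap and the z_c terms cancel.
Column A: 32900×ρ + (z_c − 32900)×3.386
Column B: 2670×0 + 3280×1.029 + 4090×2.254 + 5400×2.862 + (z_c − 2670 − 12770)×3.386
The z_c×3.386 term appears on both sides and cancels. Collect the known terms of each column as K = Σ(ρt)_known − 3.386 × (depth of known layers): K_A = 0 − 3.386×32900 = −111399.4; K_B = 28048.78 − 3.386×(2670 + 12770) = −24231.06.
Balance: K_A + 32900×ρ = K_B, so ρ = (K_B − K_A)/32900 = 87168.3/32900 = 2.65 g cm⁻³.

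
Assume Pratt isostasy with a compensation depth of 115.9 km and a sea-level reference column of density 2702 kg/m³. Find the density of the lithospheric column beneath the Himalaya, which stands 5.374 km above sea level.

Pratt balance: ρ_ref D = ρ (D + h).
ρ = ρ_ref D/(D + h) = 2702 × 115.9 km/(115.9 km + 5.374 km) = 2580 kg/m³.

2580 kg/m³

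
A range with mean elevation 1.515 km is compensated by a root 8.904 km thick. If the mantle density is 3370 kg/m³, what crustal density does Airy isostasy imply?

ρ_c h = (ρ_m − ρ_c) r → ρ_c (h + r) = ρ_m r → ρ_c = ρ_m r / (h + r).
ρ_c = 3370 × 8.904 km / (1.515 km + 8.904 km) = 2880 kg/m³.

2880 kg/m³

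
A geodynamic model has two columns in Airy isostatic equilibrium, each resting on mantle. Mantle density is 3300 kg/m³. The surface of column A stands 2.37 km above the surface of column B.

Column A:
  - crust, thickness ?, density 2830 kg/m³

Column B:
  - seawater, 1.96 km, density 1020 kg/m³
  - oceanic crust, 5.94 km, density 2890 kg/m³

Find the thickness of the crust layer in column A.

Take the compensation level at the base of the deeper column (depth z_c below the surface of column A) and equate Σ ρ_i t_i down to z_c; mantle fills any gap and the z_c terms cancel.
Column A: x×2830 + (z_c − 0 − x)×3300
Column B: 2.37×0 + 1.96×1020 + 5.94×2890 + (z_c − 2.37 − 7.9)×3300
The z_c×3300 term appears on both sides and cancels. Collect the known terms of each column as K = Σ(ρt)_known − 3300 × (depth of known layers): K_A = 0 − 3300×0 = 0; K_B = 19165.8 − 3300×(2.37 + 7.9) = −14725.2.
Balance: K_A − x×(3300 − 2830) = K_B, so x = (K_A − K_B)/(3300 − 2830) = 14725.2/470 = 31.3 km.

31.3 km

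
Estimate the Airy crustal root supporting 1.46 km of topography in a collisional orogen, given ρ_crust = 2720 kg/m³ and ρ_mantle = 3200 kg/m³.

Isostatic balance requires: the weight of the topography is balanced by the buoyancy of the root, ρ_c h = (ρ_m − ρ_c) r.
r = h · ρ_c / (ρ_m − ρ_c) = 1.46 km × 2720 / (3200 − 2720) = 8.27 km.

8.27 km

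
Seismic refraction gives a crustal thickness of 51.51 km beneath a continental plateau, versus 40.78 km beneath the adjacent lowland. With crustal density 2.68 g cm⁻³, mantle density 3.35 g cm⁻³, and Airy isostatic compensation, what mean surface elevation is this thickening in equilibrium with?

Excess crust Δ = 51.51 km − 40.78 km = 10.73 km, split between elevation h and root r with h + r = Δ.
Airy balance ρ_c h = (ρ_m − ρ_c) r gives r = h ρ_c/(ρ_m − ρ_c), so h (1 + ρ_c/(ρ_m − ρ_c)) = Δ, i.e. h = Δ (ρ_m − ρ_c)/ρ_m.
h = 10.73 km × 0.67/3.35 = 2.15 km.

2.15 km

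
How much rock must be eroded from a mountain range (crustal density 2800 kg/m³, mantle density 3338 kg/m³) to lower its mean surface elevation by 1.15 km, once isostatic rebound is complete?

Net drop Δ = e − u = e − e ρ_c/ρ_m = e (ρ_m − ρ_c)/ρ_m.
e = Δ ρ_m/(ρ_m − ρ_c) = 1.15 km × 3338/538 = 7.14 km.

7.14 km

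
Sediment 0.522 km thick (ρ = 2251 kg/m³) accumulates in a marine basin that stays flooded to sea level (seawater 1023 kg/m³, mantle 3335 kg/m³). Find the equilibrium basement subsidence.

Submarine loading: the sediment displaces seawater, and the subsidence is in turn flooded, so s (ρ_m − ρ_w) = t (ρ_sed − ρ_w).
s = 0.522 km × (2251 − 1023) / (3335 − 1023) = 0.277 km.

0.277 km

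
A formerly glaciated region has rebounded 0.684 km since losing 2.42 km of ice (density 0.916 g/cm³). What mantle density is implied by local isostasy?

ρ_m = ρ_ice t / u = 0.916 × 2.42 km/0.684 km = 3.24 g/cm³.

3.24 g/cm³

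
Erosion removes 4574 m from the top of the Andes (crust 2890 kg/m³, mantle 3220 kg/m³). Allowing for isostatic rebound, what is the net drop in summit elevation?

469 m

Rebound u = e ρ_c/ρ_m = 4574 m × 2890/3220 = 4105 m.
Net surface drop = e − u = 4574 m − 4105 m = e (ρ_m − ρ_c)/ρ_m = 469 m.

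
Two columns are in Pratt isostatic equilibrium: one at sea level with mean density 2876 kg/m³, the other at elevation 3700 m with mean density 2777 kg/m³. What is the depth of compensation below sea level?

ρ_ref D = ρ (D + h) → D (ρ_ref − ρ) = ρ h.
D = ρ h/(ρ_ref − ρ) = 2777 × 3700 m/(2876 − 2777) = 104000 m.

104000 m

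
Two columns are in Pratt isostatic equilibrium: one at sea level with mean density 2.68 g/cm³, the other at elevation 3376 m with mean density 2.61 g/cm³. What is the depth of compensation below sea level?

ρ_ref D = ρ (D + h) → D (ρ_ref − ρ) = ρ h.
D = ρ h/(ρ_ref − ρ) = 2.61 × 3376 m/(2.68 − 2.61) = 126000 m.

126000 m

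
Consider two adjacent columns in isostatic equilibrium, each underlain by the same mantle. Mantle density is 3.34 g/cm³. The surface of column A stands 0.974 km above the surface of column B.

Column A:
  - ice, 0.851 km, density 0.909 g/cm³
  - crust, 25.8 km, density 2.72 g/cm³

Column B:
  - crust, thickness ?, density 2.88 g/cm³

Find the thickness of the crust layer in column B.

Take the compensation level at the base of the deeper column (depth z_c below the surface of column A) and equate Σ ρ_i t_i down to z_c; mantle fills any gap and the z_c terms cancel.
Column A: 0.851×0.909 + 25.8×2.72 + (z_c − 26.651)×3.34
Column B: 0.974×0 + x×2.88 + (z_c − 0.974 − 0 − x)×3.34
The z_c×3.34 term appears on both sides and cancels. Collect the known terms of each column as K = Σ(ρt)_known − 3.34 × (depth of known layers): K_A = 70.949559 − 3.34×26.651 = −18.064781; K_B = 0 − 3.34×(0.974 + 0) = −3.25316.
Balance: K_A = K_B − x×(3.34 − 2.88), so x = (K_B − K_A)/(3.34 − 2.88) = 14.8116/0.46 = 32.2 km.

32.2 km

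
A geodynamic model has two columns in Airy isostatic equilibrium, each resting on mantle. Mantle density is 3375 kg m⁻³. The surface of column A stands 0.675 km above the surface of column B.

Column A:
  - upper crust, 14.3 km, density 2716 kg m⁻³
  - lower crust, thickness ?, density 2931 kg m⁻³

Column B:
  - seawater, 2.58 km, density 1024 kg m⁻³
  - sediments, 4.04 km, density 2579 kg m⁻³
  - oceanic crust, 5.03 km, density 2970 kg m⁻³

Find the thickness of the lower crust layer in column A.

9.4 km

Take the compensation level at the base of the deeper column (depth z_c below the surface of column A) and equate Σ ρ_i t_i down to z_c; mantle fills any gap and the z_c terms cancel.
Column A: 14.3×2716 + x×2931 + (z_c − 14.3 − x)×3375
Column B: 0.675×0 + 2.58×1024 + 4.04×2579 + 5.03×2970 + (z_c − 0.675 − 11.65)×3375
The z_c×3375 term appears on both sides and cancels. Collect the known terms of each column as K = Σ(ρt)_known − 3375 × (depth of known layers): K_A = 38838.8 − 3375×14.3 = −9423.7; K_B = 28000.18 − 3375×(0.675 + 11.65) = −13596.695.
Balance: K_A − x×(3375 − 2931) = K_B, so x = (K_A − K_B)/(3375 − 2931) = 4172.99/444 = 9.4 km.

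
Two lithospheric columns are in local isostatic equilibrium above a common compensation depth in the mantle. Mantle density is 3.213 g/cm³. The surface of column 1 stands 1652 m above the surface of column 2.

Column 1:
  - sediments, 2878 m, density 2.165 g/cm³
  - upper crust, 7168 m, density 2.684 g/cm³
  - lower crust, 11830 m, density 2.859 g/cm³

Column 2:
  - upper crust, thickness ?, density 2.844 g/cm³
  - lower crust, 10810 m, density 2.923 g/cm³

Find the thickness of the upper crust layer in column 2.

6920 m

Take the compensation level at the base of the deeper column (depth z_c below the surface of column 1) and equate Σ ρ_i t_i down to z_c; mantle fills any gap and the z_c terms cancel.
Column 1: 2878×2.165 + 7168×2.684 + 11830×2.859 + (z_c − 21876)×3.213
Column 2: 1652×0 + x×2.844 + 10810×2.923 + (z_c − 1652 − 10810 − x)×3.213
The z_c×3.213 term appears on both sides and cancels. Collect the known terms of each column as K = Σ(ρt)_known − 3.213 × (depth of known layers): K_1 = 59291.752 − 3.213×21876 = −10995.836; K_2 = 31597.63 − 3.213×(1652 + 10810) = −8442.776.
Balance: K_1 = K_2 − x×(3.213 − 2.844), so x = (K_2 − K_1)/(3.213 − 2.844) = 2553.06/0.369 = 6920 m.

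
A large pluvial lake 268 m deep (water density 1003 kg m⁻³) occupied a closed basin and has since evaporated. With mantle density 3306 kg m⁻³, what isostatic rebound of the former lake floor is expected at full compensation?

81.3 m

u = d ρ_w/ρ_m = 268 m × 1003/3306 = 81.3 m.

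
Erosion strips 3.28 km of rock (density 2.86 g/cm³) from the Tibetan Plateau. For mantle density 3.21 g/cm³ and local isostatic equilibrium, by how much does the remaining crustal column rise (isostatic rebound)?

Unloading: uplift u = e ρ_c/ρ_m = 3.28 km × 2.86/3.21 = 2.92 km.

2.92 km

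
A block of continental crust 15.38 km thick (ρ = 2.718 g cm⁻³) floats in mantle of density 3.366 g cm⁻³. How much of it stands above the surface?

Floating equilibrium: submerged depth d = t ρ_obj/ρ_fluid = 15.38 km × 2.718/3.366 = 12.42 km.
Freeboard = t − d = 15.38 km − 12.42 km = 2.96 km.

2.96 km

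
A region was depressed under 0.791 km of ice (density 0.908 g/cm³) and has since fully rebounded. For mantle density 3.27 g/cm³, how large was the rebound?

Removing the load lets mantle flow back in; uplift u satisfies ρ_ice t = ρ_m u.
u = t ρ_ice/ρ_m = 0.791 km × 0.908/3.27 = 0.22 km.

0.22 km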